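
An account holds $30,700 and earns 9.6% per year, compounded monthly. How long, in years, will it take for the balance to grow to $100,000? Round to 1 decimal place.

12.4 years

(1 + 0.008)^(12t) = 100,000/30,700 = 3.2573.
12t·ln(1 + 0.008) = ln(3.2573); 12t = 1.1809/0.00796817 ≈ 148.2031.
t ≈ 12.3503 years.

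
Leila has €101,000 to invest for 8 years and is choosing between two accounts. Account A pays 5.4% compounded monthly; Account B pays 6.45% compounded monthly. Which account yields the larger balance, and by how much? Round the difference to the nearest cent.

A: (1 + 0.0045)^96 ≈ 1.53884310901, so 101,000 × 1.53884310901 ≈ 155,423.1540.
B: (1 + 0.005375)^96 ≈ 1.67299962732, so 101,000 × 1.67299962732 ≈ 168,972.9624.
Difference ≈ 13,549.8083 in favor of B.

Account B, by €13,549.81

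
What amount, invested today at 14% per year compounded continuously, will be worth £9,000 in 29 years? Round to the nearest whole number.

£155

P = A·e^(−rt) = 9,000·e^(−4.06).
e^(−4.06) ≈ 0.01724901912, so P ≈ 155.2412.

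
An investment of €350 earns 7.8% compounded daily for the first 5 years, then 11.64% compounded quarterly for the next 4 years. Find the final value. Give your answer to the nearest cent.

€817.99

Phase 1: 350·(1 + 0.078/365)^1825 ≈ 516.9217.
Phase 2: 516.9217·(1 + 0.0291)^16 ≈ 817.9863.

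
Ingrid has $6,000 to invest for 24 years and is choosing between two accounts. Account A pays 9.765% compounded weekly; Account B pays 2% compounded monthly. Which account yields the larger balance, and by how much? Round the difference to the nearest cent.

Account A, by $52,682.25

A: (1 + 0.09765/52)^1248 ≈ 10.395803819, so 6,000 × 10.395803819 ≈ 62,374.8229.
B: (1 + 0.02/12)^288 ≈ 1.615428819, so 6,000 × 1.615428819 ≈ 9,692.5729.
Difference ≈ 52,682.2500 in favor of A.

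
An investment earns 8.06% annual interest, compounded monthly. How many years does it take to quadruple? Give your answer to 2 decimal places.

(1 + 0.00671667)^(12t) = 4.
12t = ln 4 / ln(1 + 0.00671667) ≈ 1.3863/0.00669421 ≈ 207.0886.
t ≈ 17.2574.

17.26 years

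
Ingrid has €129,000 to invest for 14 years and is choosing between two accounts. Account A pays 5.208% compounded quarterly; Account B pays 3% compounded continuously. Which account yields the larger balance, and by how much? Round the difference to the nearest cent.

A: (1 + 0.01302)^56 ≈ 2.06352199837, so 129,000 × 2.06352199837 ≈ 266,194.3378.
B: e^(0.03·14) = e^0.42 ≈ 1.52196155562, so 129,000 × 1.52196155562 ≈ 196,333.0407.
Difference ≈ 69,861.2971 in favor of A.

Account A, by €69,861.30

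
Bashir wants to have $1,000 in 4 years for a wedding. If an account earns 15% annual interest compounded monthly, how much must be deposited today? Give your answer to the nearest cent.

$550.86

Periodic rate = 15%/12 = 0.0125; 48 periods.
P = 1,000/(1 + 0.0125)^48 ≈ 1,000/1.81535485 ≈ 550.8565.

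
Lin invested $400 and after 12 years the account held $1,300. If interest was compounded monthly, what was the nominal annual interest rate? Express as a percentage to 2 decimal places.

The 144-period growth factor is 1,300/400 = 3.25.
r/12 = 3.25^(1/144) − 1 ≈ 0.00821869, so r ≈ 12·0.00821869 = 9.86243%.

9.86%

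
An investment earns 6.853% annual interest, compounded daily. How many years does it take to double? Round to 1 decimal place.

10.1 years

(1 + 0.000187753)^(365t) = 2.
365t = ln 2 / ln(1 + 0.000187753) ≈ 0.69315/0.000187736 ≈ 3692.1417.
t ≈ 10.1155.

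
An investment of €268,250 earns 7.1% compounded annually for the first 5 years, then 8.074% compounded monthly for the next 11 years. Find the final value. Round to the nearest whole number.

€916,030

Phase 1: 268,250·(1 + 0.071)^5 ≈ 377,995.8962.
Phase 2: 377,995.8962·(1 + 0.08074/12)^132 ≈ 916,029.7321.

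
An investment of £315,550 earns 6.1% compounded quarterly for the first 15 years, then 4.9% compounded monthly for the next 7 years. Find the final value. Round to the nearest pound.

£1,101,813

Phase 1: 315,550·(1 + 0.01525)^60 ≈ 782,434.6489.
Phase 2: 782,434.6489·(1 + 0.049/12)^84 ≈ 1,101,812.7004.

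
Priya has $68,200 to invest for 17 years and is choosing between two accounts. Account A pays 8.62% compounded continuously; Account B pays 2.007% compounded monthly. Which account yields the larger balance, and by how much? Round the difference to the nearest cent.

A: e^(0.0862·17) = e^1.4654 ≈ 4.32927460385, so 68,200 × 4.32927460385 ≈ 295,256.5280.
B: (1 + 0.0016725)^204 ≈ 1.4062196403, so 68,200 × 1.4062196403 ≈ 95,904.1795.
Difference ≈ 199,352.3485 in favor of A.

Account A, by $199,352.35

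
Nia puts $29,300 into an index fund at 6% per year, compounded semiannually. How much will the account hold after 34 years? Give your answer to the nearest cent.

$218,674.88

Periodic rate = 6%/2 = 0.03; periods = 2·34 = 68.
A = 29,300·(1 + 0.03)^68 ≈ 29,300·7.46330654362 ≈ 218,674.8817.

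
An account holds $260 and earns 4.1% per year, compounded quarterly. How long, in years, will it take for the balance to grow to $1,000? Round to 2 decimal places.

33.02 years

(1 + 0.01025)^(4t) = 1,000/260 = 3.8462.
4t·ln(1 + 0.01025) = ln(3.8462); 4t = 1.3471/0.0101978 ≈ 132.0942.
t ≈ 33.0236 years.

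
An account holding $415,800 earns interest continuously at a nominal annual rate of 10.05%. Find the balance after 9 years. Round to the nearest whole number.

$1,027,316

A = P·e^(rt) = 415,800·e^(0.1005·9) = 415,800·e^0.9045.
e^0.9045 ≈ 2.470696266036, so A ≈ 1,027,315.5074.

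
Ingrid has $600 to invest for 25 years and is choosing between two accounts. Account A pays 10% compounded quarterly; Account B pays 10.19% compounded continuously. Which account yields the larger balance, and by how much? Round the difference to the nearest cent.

Account A growth factor: (1 + 0.025)^100 ≈ 11.81371635; balance ≈ 7,088.2298.
Account B growth factor: e^(0.1019·25) = e^2.5475 ≈ 12.77512601; balance ≈ 7,665.0756.
Account B is larger by 576.8458.

Account B, by $576.85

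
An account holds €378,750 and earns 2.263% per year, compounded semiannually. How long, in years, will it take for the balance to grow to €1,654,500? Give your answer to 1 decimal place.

(1 + 0.011315)^(2t) = 1,654,500/378,750 = 4.3683.
2t·ln(1 + 0.011315) = ln(4.3683); 2t = 1.4744/0.0112515 ≈ 131.0387.
t ≈ 65.5194 years.

65.5 years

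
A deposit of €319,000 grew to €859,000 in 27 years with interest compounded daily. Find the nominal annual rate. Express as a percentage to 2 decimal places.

(1 + r/365)^9855 = 859,000/319,000 = 2.69279.
1 + r/365 = 2.69279^(1/9855) ≈ 1.000101, so r/365 ≈ 0.00010052.
r ≈ 365·0.00010052 = 3.66899%.

3.67%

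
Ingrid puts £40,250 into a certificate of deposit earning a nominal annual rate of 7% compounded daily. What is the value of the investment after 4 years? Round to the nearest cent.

£53,254.55

Growth factor = (1 + 0.07/365)^1460 ≈ 1.3230942922.
A ≈ 40,250 × 1.3230942922 ≈ 53,254.5453.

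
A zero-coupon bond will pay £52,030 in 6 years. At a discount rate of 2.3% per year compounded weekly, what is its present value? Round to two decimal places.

Periodic rate = 2.3%/52 = 0.000442308; 312 periods.
P = 52,030/(1 + 0.023/52)^312 ≈ 52,030/1.1479405258 ≈ 45,324.6478.

£45,324.65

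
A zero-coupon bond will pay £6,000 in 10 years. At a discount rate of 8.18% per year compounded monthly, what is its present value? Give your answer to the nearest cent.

Growth factor = (1 + 0.0818/12)^120 ≈ 2.259683115.
P = 6,000/2.259683115 ≈ 2,655.2396.

£2,655.24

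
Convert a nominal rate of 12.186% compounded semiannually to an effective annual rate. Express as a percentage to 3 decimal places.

One year is 2 periods at 0.06093 each: (1 + 0.06093)^2 ≈ 1.125572.
EAR = 1.125572 − 1 ≈ 12.55725%.

12.557%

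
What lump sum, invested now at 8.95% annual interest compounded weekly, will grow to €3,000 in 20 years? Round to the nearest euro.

€502

Growth factor = (1 + 0.0895/52)^1040 ≈ 5.980243777.
P = 3,000/5.980243777 ≈ 501.6518.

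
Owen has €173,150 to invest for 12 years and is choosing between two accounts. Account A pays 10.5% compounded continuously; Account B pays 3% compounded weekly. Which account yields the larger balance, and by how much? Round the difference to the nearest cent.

Account A growth factor: e^(0.105·12) = e^1.26 ≈ 3.52542148737; balance ≈ 610,426.7305.
Account B growth factor: (1 + 0.03/52)^624 ≈ 1.43318063376; balance ≈ 248,155.2267.
Account A is larger by 362,271.5038.

Account A, by €362,271.50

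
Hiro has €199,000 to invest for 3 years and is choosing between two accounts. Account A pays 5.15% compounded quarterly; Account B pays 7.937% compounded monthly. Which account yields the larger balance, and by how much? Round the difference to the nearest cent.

A: (1 + 0.012875)^12 ≈ 1.16592394856, so 199,000 × 1.16592394856 ≈ 232,018.8658.
B: (1 + 0.07937/12)^36 ≈ 1.26785437787, so 199,000 × 1.26785437787 ≈ 252,303.0212.
Difference ≈ 20,284.1554 in favor of B.

Account B, by €20,284.16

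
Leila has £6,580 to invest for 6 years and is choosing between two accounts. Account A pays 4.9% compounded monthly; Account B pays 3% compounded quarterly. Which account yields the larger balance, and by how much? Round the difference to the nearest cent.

Account A, by £951.25

A: (1 + 0.049/12)^72 ≈ 1.340980924, so 6,580 × 1.340980924 ≈ 8,823.6545.
B: (1 + 0.0075)^24 ≈ 1.196413529, so 6,580 × 1.196413529 ≈ 7,872.4010.
Difference ≈ 951.2535 in favor of A.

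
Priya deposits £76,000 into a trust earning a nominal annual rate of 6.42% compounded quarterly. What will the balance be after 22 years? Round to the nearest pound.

£308,561

Periodic rate = 6.42%/4 = 0.01605; periods = 4·22 = 88.
A = 76,000·(1 + 0.01605)^88 ≈ 76,000·4.06000955823 ≈ 308,560.7264.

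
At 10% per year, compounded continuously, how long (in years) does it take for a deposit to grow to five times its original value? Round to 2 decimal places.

16.09 years

e^(0.1t) = 5, so 0.1t = ln 5 ≈ 1.6094.
t ≈ 1.6094/0.1 ≈ 16.0944.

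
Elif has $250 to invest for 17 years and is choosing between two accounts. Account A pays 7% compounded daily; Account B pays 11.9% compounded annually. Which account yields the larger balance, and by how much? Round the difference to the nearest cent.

A: (1 + 0.07/365)^6205 ≈ 3.28670619, so 250 × 3.28670619 ≈ 821.6765.
B: (1 + 0.119)^17 ≈ 6.762565288, so 250 × 6.762565288 ≈ 1,690.6413.
Difference ≈ 868.9648 in favor of B.

Account B, by $868.96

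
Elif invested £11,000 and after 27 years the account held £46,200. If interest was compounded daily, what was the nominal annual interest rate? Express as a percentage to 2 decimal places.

5.32%

(1 + r/365)^9855 = 46,200/11,000 = 4.2.
1 + r/365 = 4.2^(1/9855) ≈ 1.000146, so r/365 ≈ 0.000145631.
r ≈ 365·0.000145631 = 5.31551%.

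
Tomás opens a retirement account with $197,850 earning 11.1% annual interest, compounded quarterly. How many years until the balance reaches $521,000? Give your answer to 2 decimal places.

8.84 years

(1 + 0.02775)^(4t) = 521,000/197,850 = 2.6333.
4t·ln(1 + 0.02775) = ln(2.6333); 4t = 0.96824/0.0273719 ≈ 35.3735.
t ≈ 8.8434 years.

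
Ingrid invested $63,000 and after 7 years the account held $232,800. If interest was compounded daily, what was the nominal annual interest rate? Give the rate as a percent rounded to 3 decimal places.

18.677%

(1 + r/365)^2555 = 232,800/63,000 = 3.69524.
1 + r/365 = 3.69524^(1/2555) ≈ 1.000512, so r/365 ≈ 0.000511694.
r ≈ 365·0.000511694 = 18.67685%.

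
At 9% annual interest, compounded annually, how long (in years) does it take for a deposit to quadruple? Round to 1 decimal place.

(1 + 0.09)^t = 4.
t = ln 4 / ln(1 + 0.09) ≈ 1.3863/0.0861777 ≈ 16.0865.

16.1 years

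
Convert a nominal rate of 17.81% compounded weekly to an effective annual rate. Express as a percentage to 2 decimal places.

19.46%

One year is 52 periods at 0.003425 each: (1 + 0.003425)^52 ≈ 1.194581.
EAR = 1.194581 − 1 ≈ 19.45812%.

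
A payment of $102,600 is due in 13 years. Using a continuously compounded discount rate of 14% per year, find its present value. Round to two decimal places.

$16,623.84

P = A·e^(−rt) = 102,600·e^(−1.82).
e^(−1.82) ≈ 0.162025750934, so P ≈ 16,623.8420.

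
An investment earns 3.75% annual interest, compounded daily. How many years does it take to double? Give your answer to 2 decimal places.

(1 + 0.00010274)^(365t) = 2.
365t = ln 2 / ln(1 + 0.00010274) ≈ 0.69315/0.000102734 ≈ 6746.9791.
t ≈ 18.4849.

18.48 years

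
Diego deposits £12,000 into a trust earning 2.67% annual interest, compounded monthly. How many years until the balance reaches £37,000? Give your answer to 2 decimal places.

We need (1 + 0.002225)^(12t) = 3.0833, so 12t = ln 3.0833 / ln 1.002225 ≈ 506.6353.
t ≈ 506.6353/12 = 42.2196 years.

42.22 years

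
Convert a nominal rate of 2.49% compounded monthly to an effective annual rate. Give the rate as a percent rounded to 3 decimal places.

2.519%

One year is 12 periods at 0.002075 each: (1 + 0.002075)^12 ≈ 1.025186.
EAR = 1.025186 − 1 ≈ 2.51861%.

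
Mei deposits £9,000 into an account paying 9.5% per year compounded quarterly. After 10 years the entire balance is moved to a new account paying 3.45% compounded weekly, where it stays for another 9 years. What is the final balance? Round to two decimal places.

Phase 1: 9,000·(1 + 0.02375)^40 ≈ 23,014.3705.
Phase 2: 23,014.3705·(1 + 0.0345/52)^468 ≈ 31,390.8318.

£31,390.83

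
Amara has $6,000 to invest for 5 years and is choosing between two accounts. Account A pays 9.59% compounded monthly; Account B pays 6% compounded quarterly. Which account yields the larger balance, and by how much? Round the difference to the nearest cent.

A: (1 + 0.0959/12)^60 ≈ 1.612191035, so 6,000 × 1.612191035 ≈ 9,673.1462.
B: (1 + 0.015)^20 ≈ 1.346855007, so 6,000 × 1.346855007 ≈ 8,081.1300.
Difference ≈ 1,592.0162 in favor of A.

Account A, by $1,592.02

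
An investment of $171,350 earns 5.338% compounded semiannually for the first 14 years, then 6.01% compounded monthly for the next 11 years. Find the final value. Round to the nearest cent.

$692,756.97

Phase 1: 171,350·(1 + 0.02669)^28 ≈ 358,249.3447.
Phase 2: 358,249.3447·(1 + 0.0601/12)^132 ≈ 692,756.9664.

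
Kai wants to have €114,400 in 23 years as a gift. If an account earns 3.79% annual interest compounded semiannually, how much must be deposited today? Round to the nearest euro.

Growth factor = (1 + 0.01895)^46 ≈ 2.37154946653.
P = 114,400/2.37154946653 ≈ 48,238.5047.

€48,239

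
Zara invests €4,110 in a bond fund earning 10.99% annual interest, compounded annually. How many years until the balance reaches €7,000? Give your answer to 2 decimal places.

We need (1 + 0.1099)^t = 1.7032, so t = ln 1.7032 / ln 1.1099 ≈ 5.1068.

5.11 years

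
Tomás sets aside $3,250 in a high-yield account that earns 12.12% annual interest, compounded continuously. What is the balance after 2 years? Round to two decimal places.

$4,141.49

A = P·e^(rt) = 3,250·e^(0.1212·2) = 3,250·e^0.2424.
e^0.2424 ≈ 1.274303812, so A ≈ 4,141.4874.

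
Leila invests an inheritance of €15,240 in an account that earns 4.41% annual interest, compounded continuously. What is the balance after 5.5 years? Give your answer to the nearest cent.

A = P·e^(rt) = 15,240·e^(0.0441·5.5) = 15,240·e^0.24255.
e^0.24255 ≈ 1.2744949723, so A ≈ 19,423.3034.

€19,423.30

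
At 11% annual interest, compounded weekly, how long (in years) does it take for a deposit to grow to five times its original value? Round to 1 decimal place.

14.6 years

(1 + 0.00211538)^(52t) = 5.
52t = ln 5 / ln(1 + 0.00211538) ≈ 1.6094/0.00211315 ≈ 761.6296.
t ≈ 14.6467.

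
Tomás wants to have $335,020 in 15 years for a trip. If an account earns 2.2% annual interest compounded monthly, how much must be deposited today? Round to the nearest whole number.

$240,927

Periodic rate = 2.2%/12 = 0.00183333; 180 periods.
P = 335,020/(1 + 0.022/12)^180 ≈ 335,020/1.39054793765 ≈ 240,926.6095.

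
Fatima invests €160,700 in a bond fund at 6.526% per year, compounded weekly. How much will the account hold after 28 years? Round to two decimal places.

Growth factor = (1 + 0.001255)^1456 ≈ 6.20983509123.
A ≈ 160,700 × 6.20983509123 ≈ 997,920.4992.

€997,920.50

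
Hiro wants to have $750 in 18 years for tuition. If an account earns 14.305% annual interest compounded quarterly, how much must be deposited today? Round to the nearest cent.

Growth factor = (1 + 0.0357625)^72 ≈ 12.5525857.
P = 750/12.5525857 ≈ 59.7486.

$59.75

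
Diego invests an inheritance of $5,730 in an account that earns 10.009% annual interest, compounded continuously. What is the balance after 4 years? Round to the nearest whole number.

$8,551

A = P·e^(rt) = 5,730·e^(0.10009·4) = 5,730·e^0.40036.
e^0.40036 ≈ 1.492361851, so A ≈ 8,551.2334.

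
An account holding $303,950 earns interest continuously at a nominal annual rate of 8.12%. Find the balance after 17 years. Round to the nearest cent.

A = P·e^(rt) = 303,950·e^(0.0812·17) = 303,950·e^1.3804.
e^1.3804 ≈ 3.97649190618, so A ≈ 1,208,654.7149.

$1,208,654.71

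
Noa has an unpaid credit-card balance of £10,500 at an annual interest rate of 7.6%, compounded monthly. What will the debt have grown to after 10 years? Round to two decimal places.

Growth factor = (1 + 0.076/12)^120 ≈ 2.1331578634.
A ≈ 10,500 × 2.1331578634 ≈ 22,398.1576.

£22,398.16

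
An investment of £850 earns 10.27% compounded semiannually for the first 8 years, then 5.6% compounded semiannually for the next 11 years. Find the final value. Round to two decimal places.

After 8 years at 10.27%: 850 × 2.228215057 ≈ 1,893.9828.
Then 11 years at 5.6%: 1,893.9828 × 1.835897889 ≈ 3,477.1590.

£3,477.16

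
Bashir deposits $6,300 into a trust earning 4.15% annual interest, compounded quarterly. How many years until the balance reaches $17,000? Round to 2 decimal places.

24.04 years

We need (1 + 0.010375)^(4t) = 2.6984, so 4t = ln 2.6984 / ln 1.010375 ≈ 96.1739.
t ≈ 96.1739/4 = 24.0435 years.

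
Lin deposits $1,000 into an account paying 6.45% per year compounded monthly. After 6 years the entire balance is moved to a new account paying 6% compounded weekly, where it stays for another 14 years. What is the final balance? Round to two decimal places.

Phase 1: 1,000·(1 + 0.005375)^72 ≈ 1,471.0312.
Phase 2: 1,471.0312·(1 + 0.06/52)^728 ≈ 3,405.7985.

$3,405.80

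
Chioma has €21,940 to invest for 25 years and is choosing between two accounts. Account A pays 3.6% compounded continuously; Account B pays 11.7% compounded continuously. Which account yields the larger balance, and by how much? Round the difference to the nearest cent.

Account B, by €354,871.23

Account A growth factor: e^(0.036·25) = e^0.9 ≈ 2.4596031112; balance ≈ 53,963.6923.
Account B growth factor: e^(0.117·25) = e^2.925 ≈ 18.6342260499; balance ≈ 408,834.9195.
Account B is larger by 354,871.2273.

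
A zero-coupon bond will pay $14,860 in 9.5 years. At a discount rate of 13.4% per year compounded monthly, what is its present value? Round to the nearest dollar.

$4,190

Periodic rate = 13.4%/12 = 0.0111667; 114 periods.
P = 14,860/(1 + 0.134/12)^114 ≈ 14,860/3.5464421493 ≈ 4,190.1149.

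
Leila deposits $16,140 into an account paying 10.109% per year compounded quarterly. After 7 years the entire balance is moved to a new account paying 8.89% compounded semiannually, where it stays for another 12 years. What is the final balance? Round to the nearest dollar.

After 7 years at 10.109%: 16,140 × 2.0114101951 ≈ 32,464.1605.
Then 12 years at 8.89%: 32,464.1605 × 2.8399042755 ≈ 92,195.1083.

$92,195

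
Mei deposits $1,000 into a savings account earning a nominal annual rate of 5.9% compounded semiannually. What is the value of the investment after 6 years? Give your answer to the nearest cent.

Growth factor = (1 + 0.0295)^12 ≈ 1.417477622.
A ≈ 1,000 × 1.417477622 ≈ 1,417.4776.

$1,417.48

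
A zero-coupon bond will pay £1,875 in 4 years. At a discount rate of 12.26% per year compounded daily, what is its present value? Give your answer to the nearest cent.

£1,148.31

Periodic rate = 12.26%/365 = 0.00033589; 1460 periods.
P = 1,875/(1 + 0.1226/365)^1460 ≈ 1,875/1.632834821 ≈ 1,148.3097.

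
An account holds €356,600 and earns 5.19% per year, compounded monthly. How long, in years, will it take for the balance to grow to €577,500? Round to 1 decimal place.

(1 + 0.004325)^(12t) = 577,500/356,600 = 1.6195.
12t·ln(1 + 0.004325) = ln(1.6195); 12t = 0.48209/0.00431567 ≈ 111.7076.
t ≈ 9.3090 years.

9.3 years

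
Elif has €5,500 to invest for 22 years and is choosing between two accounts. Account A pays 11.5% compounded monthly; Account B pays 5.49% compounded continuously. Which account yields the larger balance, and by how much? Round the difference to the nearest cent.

Account A, by €49,813.93

A: (1 + 0.115/12)^264 ≈ 12.403193538, so 5,500 × 12.403193538 ≈ 68,217.5645.
B: e^(0.0549·22) = e^1.2078 ≈ 3.3461150958, so 5,500 × 3.3461150958 ≈ 18,403.6330.
Difference ≈ 49,813.9314 in favor of A.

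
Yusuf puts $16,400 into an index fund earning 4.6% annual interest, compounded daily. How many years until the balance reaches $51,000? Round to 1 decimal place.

24.7 years

We need (1 + 0.000126027)^(365t) = 3.1098, so 365t = ln 3.1098 / ln 1.000126 ≈ 9002.9296.
t ≈ 9002.9296/365 = 24.6656 years.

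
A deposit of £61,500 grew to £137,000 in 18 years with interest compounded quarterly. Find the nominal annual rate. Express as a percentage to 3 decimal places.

4.475%

The 72-period growth factor is 137,000/61,500 = 2.22764.
r/4 = 2.22764^(1/72) − 1 ≈ 0.0111863, so r ≈ 4·0.0111863 = 4.47453%.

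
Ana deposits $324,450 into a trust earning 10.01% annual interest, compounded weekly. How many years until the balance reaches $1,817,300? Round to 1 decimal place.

17.2 years

We need (1 + 0.001925)^(52t) = 5.6012, so 52t = ln 5.6012 / ln 1.001925 ≈ 895.9135.
t ≈ 895.9135/52 = 17.2291 years.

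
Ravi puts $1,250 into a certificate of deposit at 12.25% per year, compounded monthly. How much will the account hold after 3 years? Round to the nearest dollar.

Growth factor = (1 + 0.1225/12)^36 ≈ 1.441431746.
A ≈ 1,250 × 1.441431746 ≈ 1,801.7897.

$1,802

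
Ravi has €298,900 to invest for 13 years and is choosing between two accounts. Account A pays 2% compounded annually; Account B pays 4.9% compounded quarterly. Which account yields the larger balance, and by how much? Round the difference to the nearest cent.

Account B, by €176,318.11

A: (1 + 0.02)^13 ≈ 1.29360663045, so 298,900 × 1.29360663045 ≈ 386,659.0218.
B: (1 + 0.01225)^52 ≈ 1.88349661011, so 298,900 × 1.88349661011 ≈ 562,977.1368.
Difference ≈ 176,318.1149 in favor of B.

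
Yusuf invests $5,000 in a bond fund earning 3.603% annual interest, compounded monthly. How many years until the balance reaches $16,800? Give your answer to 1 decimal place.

(1 + 0.0030025)^(12t) = 16,800/5,000 = 3.36.
12t·ln(1 + 0.0030025) = ln(3.36); 12t = 1.2119/0.002998 ≈ 404.2496.
t ≈ 33.6875 years.

33.7 years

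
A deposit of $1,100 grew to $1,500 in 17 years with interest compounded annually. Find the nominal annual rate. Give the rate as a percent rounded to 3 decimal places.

The 17-period growth factor is 1,500/1,100 = 1.36364.
r = 1.36364^(1/17) − 1 ≈ 0.0184119, i.e. 1.84119%.

1.841%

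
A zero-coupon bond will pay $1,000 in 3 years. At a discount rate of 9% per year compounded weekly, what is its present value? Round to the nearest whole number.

$764

Periodic rate = 9%/52 = 0.00173077; 156 periods.
P = 1,000/(1 + 0.09/52)^156 ≈ 1,000/1.30965876 ≈ 763.5577.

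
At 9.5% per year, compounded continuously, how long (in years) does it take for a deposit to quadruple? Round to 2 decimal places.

e^(0.095t) = 4, so 0.095t = ln 4 ≈ 1.3863.
t ≈ 1.3863/0.095 ≈ 14.5926.

14.59 years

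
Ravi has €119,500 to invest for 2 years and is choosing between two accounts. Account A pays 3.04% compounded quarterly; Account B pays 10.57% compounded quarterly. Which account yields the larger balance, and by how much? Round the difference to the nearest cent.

A: (1 + 0.0076)^8 ≈ 1.06244209762, so 119,500 × 1.06244209762 ≈ 126,961.8307.
B: (1 + 0.026425)^8 ≈ 1.23202003603, so 119,500 × 1.23202003603 ≈ 147,226.3943.
Difference ≈ 20,264.5636 in favor of B.

Account B, by €20,264.56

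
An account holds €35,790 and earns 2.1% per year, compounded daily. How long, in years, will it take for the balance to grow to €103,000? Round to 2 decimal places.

We need (1 + 0.0000575342)^(365t) = 2.8779, so 365t = ln 2.8779 / ln 1.000058 ≈ 18373.2461.
t ≈ 18373.2461/365 = 50.3377 years.

50.34 years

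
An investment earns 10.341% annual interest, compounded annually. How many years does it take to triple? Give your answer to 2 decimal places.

11.16 years

(1 + 0.10341)^t = 3.
t = ln 3 / ln(1 + 0.10341) ≈ 1.0986/0.0984054 ≈ 11.1641.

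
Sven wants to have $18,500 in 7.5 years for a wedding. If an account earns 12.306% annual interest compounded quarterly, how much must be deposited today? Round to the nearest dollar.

Periodic rate = 12.306%/4 = 0.030765; 30 periods.
P = 18,500/(1 + 0.030765)^30 ≈ 18,500/2.4819321517 ≈ 7,453.8702.

$7,454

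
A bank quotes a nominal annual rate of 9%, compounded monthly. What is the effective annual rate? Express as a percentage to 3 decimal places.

9.381%

EAR = (1 + 9%/12)^12 − 1 = (1 + 0.0075)^12 − 1.
(1 + 0.0075)^12 ≈ 1.093807, so EAR ≈ 9.38069%.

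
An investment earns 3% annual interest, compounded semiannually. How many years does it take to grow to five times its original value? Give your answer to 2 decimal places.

(1 + 0.015)^(2t) = 5.
2t = ln 5 / ln(1 + 0.015) ≈ 1.6094/0.0148886 ≈ 108.0986.
t ≈ 54.0493.

54.05 years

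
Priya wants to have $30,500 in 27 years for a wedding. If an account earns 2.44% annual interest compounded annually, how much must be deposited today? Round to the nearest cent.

$15,908.22

Growth factor = (1 + 0.0244)^27 ≈ 1.9172484022.
P = 30,500/1.9172484022 ≈ 15,908.2151.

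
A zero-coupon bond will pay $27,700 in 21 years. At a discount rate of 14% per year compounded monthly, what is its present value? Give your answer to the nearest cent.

Periodic rate = 14%/12 = 0.0116667; 252 periods.
P = 27,700/(1 + 0.14/12)^252 ≈ 27,700/18.596664423 ≈ 1,489.5144.

$1,489.51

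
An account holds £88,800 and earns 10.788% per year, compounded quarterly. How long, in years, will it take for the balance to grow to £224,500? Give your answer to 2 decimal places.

8.71 years

We need (1 + 0.02697)^(4t) = 2.5282, so 4t = ln 2.5282 / ln 1.02697 ≈ 34.8513.
t ≈ 34.8513/4 = 8.7128 years.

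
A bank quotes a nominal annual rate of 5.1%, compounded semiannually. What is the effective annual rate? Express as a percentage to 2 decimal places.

5.17%

EAR = (1 + 5.1%/2)^2 − 1 = (1 + 0.0255)^2 − 1.
(1 + 0.0255)^2 ≈ 1.05165, so EAR ≈ 5.16503%.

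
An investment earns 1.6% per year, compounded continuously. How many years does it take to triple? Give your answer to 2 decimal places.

68.66 years

e^(0.016t) = 3, so 0.016t = ln 3 ≈ 1.0986.
t ≈ 1.0986/0.016 ≈ 68.6633.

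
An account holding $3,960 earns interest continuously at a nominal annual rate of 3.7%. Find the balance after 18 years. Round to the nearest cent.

A = P·e^(rt) = 3,960·e^(0.037·18) = 3,960·e^0.666.
e^0.666 ≈ 1.946435984, so A ≈ 7,707.8865.

$7,707.89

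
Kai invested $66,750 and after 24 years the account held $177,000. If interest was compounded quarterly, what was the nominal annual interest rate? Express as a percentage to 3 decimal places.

The 96-period growth factor is 177,000/66,750 = 2.65169.
r/4 = 2.65169^(1/96) − 1 ≈ 0.0102101, so r ≈ 4·0.0102101 = 4.08402%.

4.084%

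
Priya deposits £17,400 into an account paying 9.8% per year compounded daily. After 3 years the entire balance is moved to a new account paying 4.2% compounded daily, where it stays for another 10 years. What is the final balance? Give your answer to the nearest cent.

£35,531.04

Phase 1: 17,400·(1 + 0.098/365)^1095 ≈ 23,346.1186.
Phase 2: 23,346.1186·(1 + 0.042/365)^3650 ≈ 35,531.0365.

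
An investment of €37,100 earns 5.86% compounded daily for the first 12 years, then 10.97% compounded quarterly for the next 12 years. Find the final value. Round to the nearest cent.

€274,632.21

Phase 1: 37,100·(1 + 0.0586/365)^4380 ≈ 74,945.4509.
Phase 2: 74,945.4509·(1 + 0.027425)^48 ≈ 274,632.2099.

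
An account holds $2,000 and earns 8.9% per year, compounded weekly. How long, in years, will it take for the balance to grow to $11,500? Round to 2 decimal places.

We need (1 + 0.00171154)^(52t) = 5.75, so 52t = ln 5.75 / ln 1.001712 ≈ 1022.8788.
t ≈ 1022.8788/52 = 19.6707 years.

19.67 years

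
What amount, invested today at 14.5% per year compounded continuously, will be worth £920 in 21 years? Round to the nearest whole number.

£44

P = A·e^(−rt) = 920·e^(−3.045).
e^(−3.045) ≈ 0.047596312, so P ≈ 43.7886.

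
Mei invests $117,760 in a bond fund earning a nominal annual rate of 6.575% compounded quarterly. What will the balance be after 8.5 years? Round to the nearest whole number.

$204,994

Periodic rate = 6.575%/4 = 0.0164375; periods = 4·8.5 = 34.
A = 117,760·(1 + 0.0164375)^34 ≈ 117,760·1.7407768307 ≈ 204,993.8796.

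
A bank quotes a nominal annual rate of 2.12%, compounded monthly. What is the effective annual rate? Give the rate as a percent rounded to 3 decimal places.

EAR = (1 + 2.12%/12)^12 − 1 = (1 + 0.00176667)^12 − 1.
(1 + 0.00176667)^12 ≈ 1.021407, so EAR ≈ 2.14072%.

2.141%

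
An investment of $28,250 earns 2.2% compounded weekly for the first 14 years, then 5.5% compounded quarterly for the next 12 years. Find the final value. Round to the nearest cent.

$74,034.56

Phase 1: 28,250·(1 + 0.022/52)^728 ≈ 38,437.2992.
Phase 2: 38,437.2992·(1 + 0.01375)^48 ≈ 74,034.5585.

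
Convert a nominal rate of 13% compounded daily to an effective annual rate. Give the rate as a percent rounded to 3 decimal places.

One year is 365 periods at 0.000356164 each: (1 + 0.000356164)^365 ≈ 1.138802.
EAR = 1.138802 − 1 ≈ 13.88020%.

13.880%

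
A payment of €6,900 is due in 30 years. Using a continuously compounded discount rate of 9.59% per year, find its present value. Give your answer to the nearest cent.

P = A·e^(−rt) = 6,900·e^(−2.877).
e^(−2.877) ≈ 0.05630341998, so P ≈ 388.4936.

€388.49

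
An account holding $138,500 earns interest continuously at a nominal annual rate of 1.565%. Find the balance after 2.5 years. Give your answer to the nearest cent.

A = P·e^(rt) = 138,500·e^(0.01565·2.5) = 138,500·e^0.039125.
e^0.039125 ≈ 1.03990046308, so A ≈ 144,026.2141.

$144,026.21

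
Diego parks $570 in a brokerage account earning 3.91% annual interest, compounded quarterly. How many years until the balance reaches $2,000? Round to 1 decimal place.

32.3 years

(1 + 0.009775)^(4t) = 2,000/570 = 3.5088.
4t·ln(1 + 0.009775) = ln(3.5088); 4t = 1.2553/0.00972753 ≈ 129.0426.
t ≈ 32.2606 years.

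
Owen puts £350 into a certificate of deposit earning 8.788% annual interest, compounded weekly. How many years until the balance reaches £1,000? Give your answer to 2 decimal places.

11.96 years

(1 + 0.00169)^(52t) = 1,000/350 = 2.8571.
52t·ln(1 + 0.00169) = ln(2.8571); 52t = 1.0498/0.00168857 ≈ 621.7213.
t ≈ 11.9562 years.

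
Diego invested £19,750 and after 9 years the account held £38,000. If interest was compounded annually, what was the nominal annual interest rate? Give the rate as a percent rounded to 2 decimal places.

7.54%

The 9-period growth factor is 38,000/19,750 = 1.92405.
r = 1.92405^(1/9) − 1 ≈ 0.0754237, i.e. 7.54237%.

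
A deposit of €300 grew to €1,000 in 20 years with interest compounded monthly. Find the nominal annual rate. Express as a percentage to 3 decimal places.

The 240-period growth factor is 1,000/300 = 3.33333.
r/12 = 3.33333^(1/240) − 1 ≈ 0.00502916, so r ≈ 12·0.00502916 = 6.03499%.

6.035%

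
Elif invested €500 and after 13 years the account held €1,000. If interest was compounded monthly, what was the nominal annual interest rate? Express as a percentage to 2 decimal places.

5.34%

(1 + r/12)^156 = 1,000/500 = 2.
1 + r/12 = 2^(1/156) ≈ 1.004453, so r/12 ≈ 0.00445314.
r ≈ 12·0.00445314 = 5.34376%.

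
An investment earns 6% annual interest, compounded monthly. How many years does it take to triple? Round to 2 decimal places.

18.36 years

(1 + 0.005)^(12t) = 3.
12t = ln 3 / ln(1 + 0.005) ≈ 1.0986/0.00498754 ≈ 220.2713.
t ≈ 18.3559.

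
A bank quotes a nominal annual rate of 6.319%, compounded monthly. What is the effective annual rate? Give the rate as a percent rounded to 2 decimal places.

6.51%

EAR = (1 + 6.319%/12)^12 − 1 = (1 + 0.00526583)^12 − 1.
(1 + 0.00526583)^12 ≈ 1.065053, so EAR ≈ 6.50526%.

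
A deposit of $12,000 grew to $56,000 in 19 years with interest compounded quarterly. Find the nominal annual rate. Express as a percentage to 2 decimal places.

8.19%

The 76-period growth factor is 56,000/12,000 = 4.66667.
r/4 = 4.66667^(1/76) − 1 ≈ 0.0204758, so r ≈ 4·0.0204758 = 8.19033%.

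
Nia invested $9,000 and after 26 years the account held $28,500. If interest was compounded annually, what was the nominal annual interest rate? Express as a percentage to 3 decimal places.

The 26-period growth factor is 28,500/9,000 = 3.16667.
r = 3.16667^(1/26) − 1 ≈ 0.0453313, i.e. 4.53313%.

4.533%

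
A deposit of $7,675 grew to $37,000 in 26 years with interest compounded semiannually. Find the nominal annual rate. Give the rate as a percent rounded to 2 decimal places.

(1 + r/2)^52 = 37,000/7,675 = 4.82085.
1 + r/2 = 4.82085^(1/52) ≈ 1.030711, so r/2 ≈ 0.0307112.
r ≈ 2·0.0307112 = 6.14224%.

6.14%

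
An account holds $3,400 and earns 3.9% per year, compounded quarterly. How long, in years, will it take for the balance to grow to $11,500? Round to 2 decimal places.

31.40 years

We need (1 + 0.00975)^(4t) = 3.3824, so 4t = ln 3.3824 / ln 1.00975 ≈ 125.5900.
t ≈ 125.5900/4 = 31.3975 years.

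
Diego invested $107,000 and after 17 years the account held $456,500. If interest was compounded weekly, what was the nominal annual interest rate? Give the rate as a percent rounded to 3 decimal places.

8.541%

The 884-period growth factor is 456,500/107,000 = 4.26636.
r/52 = 4.26636^(1/884) − 1 ≈ 0.00164248, so r ≈ 52·0.00164248 = 8.54089%.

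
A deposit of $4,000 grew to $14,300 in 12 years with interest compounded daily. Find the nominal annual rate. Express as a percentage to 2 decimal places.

10.62%

The 4380-period growth factor is 14,300/4,000 = 3.575.
r/365 = 3.575^(1/4380) − 1 ≈ 0.000290902, so r ≈ 365·0.000290902 = 10.61792%.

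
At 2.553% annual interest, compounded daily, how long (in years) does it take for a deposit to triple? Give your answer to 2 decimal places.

43.03 years

(1 + 0.0000699452)^(365t) = 3.
365t = ln 3 / ln(1 + 0.0000699452) ≈ 1.0986/6.99428e-05 ≈ 15707.3055.
t ≈ 43.0337.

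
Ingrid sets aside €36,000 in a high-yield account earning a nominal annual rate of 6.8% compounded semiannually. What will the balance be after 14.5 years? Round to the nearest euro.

€94,929

Growth factor = (1 + 0.034)^29 ≈ 2.6369119234.
A ≈ 36,000 × 2.6369119234 ≈ 94,928.8292.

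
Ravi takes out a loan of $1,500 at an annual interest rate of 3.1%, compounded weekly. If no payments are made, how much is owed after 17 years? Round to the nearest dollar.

$2,540

Periodic rate = 3.1%/52 = 0.000596154; periods = 52·17 = 884.
A = 1,500·(1 + 0.031/52)^884 ≈ 1,500·1.693577196 ≈ 2,540.3658.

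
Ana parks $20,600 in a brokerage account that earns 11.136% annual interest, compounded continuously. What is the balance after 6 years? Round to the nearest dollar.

$40,183

A = P·e^(rt) = 20,600·e^(0.11136·6) = 20,600·e^0.66816.
e^0.66816 ≈ 1.9506448301, so A ≈ 40,183.2835.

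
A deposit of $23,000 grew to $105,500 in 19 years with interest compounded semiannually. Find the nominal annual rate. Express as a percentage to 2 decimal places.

(1 + r/2)^38 = 105,500/23,000 = 4.58696.
1 + r/2 = 4.58696^(1/38) ≈ 1.040899, so r/2 ≈ 0.0408989.
r ≈ 2·0.0408989 = 8.17978%.

8.18%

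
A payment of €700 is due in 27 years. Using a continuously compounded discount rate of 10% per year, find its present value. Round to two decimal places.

P = A·e^(−rt) = 700·e^(−2.7).
e^(−2.7) ≈ 0.0672055127, so P ≈ 47.0439.

€47.04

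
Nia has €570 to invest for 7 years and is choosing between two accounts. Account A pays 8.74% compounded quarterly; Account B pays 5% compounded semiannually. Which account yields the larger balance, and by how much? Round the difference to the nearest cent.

Account A, by €238.64

A: (1 + 0.02185)^28 ≈ 1.831640254, so 570 × 1.831640254 ≈ 1,044.0349.
B: (1 + 0.025)^14 ≈ 1.41297382, so 570 × 1.41297382 ≈ 805.3951.
Difference ≈ 238.6399 in favor of A.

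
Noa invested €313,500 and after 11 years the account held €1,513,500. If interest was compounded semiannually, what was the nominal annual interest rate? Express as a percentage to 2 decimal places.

14.84%

The 22-period growth factor is 1,513,500/313,500 = 4.82775.
r/2 = 4.82775^(1/22) − 1 ≈ 0.0741856, so r ≈ 2·0.0741856 = 14.83711%.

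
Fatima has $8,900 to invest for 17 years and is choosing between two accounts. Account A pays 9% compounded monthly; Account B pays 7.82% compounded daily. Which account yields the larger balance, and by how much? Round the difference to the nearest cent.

Account A growth factor: (1 + 0.0075)^204 ≈ 4.5918868916; balance ≈ 40,867.7933.
Account B growth factor: (1 + 0.0782/365)^6205 ≈ 3.7782374229; balance ≈ 33,626.3131.
Account A is larger by 7,241.4803.

Account A, by $7,241.48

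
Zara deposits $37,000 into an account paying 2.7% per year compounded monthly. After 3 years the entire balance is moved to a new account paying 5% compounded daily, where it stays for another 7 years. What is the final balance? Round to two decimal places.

After 3 years at 2.7%: 37,000 × 1.0842722357 ≈ 40,118.0727.
Then 7 years at 5%: 40,118.0727 × 1.4190335334 ≈ 56,928.8905.

$56,928.89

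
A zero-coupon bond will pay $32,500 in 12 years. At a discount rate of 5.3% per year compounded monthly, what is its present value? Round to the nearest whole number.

$17,230

Periodic rate = 5.3%/12 = 0.00441667; 144 periods.
P = 32,500/(1 + 0.053/12)^144 ≈ 32,500/1.8862667702 ≈ 17,229.8004.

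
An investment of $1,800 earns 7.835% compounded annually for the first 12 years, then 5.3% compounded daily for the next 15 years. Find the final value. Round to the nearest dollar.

Phase 1: 1,800·(1 + 0.07835)^12 ≈ 4,450.3013.
Phase 2: 4,450.3013·(1 + 0.053/365)^5475 ≈ 9,854.3609.

$9,854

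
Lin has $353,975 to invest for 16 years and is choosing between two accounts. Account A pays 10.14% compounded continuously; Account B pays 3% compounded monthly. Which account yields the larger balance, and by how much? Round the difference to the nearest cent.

Account A, by $1,221,258.22

Account A growth factor: e^(0.1014·16) = e^1.6224 ≈ 5.065232297873; balance ≈ 1,792,965.6026.
Account B growth factor: (1 + 0.0025)^192 ≈ 1.61510666047; balance ≈ 571,707.3801.
Account A is larger by 1,221,258.2225.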